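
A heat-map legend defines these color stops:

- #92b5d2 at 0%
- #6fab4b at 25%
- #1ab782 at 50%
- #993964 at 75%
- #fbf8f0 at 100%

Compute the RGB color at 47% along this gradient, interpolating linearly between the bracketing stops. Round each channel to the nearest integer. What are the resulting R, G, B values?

47% lies between the 25% and 50% stops, so the local fraction is t = (47 − 25)/(50 − 25) = 22/25 ≈ 0.88.
#6fab4b → (111, 171, 75); #1ab782 → (26, 183, 130).
R = 111 + 0.88 × (26 − 111) = 36.2 → 36
G = 171 + 0.88 × (183 − 171) = 181.56 → 182
B = 75 + 0.88 × (130 − 75) = 123.4 → 123

(36, 182, 123)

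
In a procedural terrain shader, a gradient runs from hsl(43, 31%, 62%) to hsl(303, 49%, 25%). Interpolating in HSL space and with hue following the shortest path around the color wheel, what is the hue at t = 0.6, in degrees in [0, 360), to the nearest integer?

343

Hue: 303 − 43 = 260°, but |260| > 180 so the shorter arc goes the other way: Δh = 260 − 360 = -100°.
H = 43 + 0.6 × (-100) = -17 → -17 → -17 mod 360 = 343°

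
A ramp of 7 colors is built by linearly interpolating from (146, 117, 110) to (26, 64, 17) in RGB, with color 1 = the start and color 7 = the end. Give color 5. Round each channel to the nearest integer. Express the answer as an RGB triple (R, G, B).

(66, 82, 48)

With 7 swatches and endpoints inclusive, swatch 5 sits at t = (5 − 1)/(7 − 1) = 4/6 ≈ 0.6667.
R = 146 + 0.6667 × (26 − 146) = 65.996 → 66
G = 117 + 0.6667 × (64 − 117) = 81.665 → 82
B = 110 + 0.6667 × (17 − 110) = 47.997 → 48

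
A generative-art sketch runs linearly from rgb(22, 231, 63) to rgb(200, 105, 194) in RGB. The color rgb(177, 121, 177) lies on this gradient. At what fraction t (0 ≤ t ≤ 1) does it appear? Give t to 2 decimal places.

0.87

Invert the lerp on the R channel (largest span, 178): t = (177 − 22) / (200 − 22) = 155/178 = 0.87079.
Check on G: (121 − 231)/(105 − 231) = 0.873 ✓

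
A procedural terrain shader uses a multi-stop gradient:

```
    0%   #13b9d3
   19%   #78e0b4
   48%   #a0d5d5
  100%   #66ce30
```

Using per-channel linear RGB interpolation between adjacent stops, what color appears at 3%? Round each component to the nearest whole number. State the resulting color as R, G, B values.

3% lies between the 0% and 19% stops, so the local fraction is t = (3 − 0)/(19 − 0) = 3/19 ≈ 0.1579.
#13b9d3 → (19, 185, 211); #78e0b4 → (120, 224, 180).
R = 19 + 0.1579 × (120 − 19) = 34.948 → 35
G = 185 + 0.1579 × (224 − 185) = 191.158 → 191
B = 211 + 0.1579 × (180 − 211) = 206.105 → 206

(35, 191, 206)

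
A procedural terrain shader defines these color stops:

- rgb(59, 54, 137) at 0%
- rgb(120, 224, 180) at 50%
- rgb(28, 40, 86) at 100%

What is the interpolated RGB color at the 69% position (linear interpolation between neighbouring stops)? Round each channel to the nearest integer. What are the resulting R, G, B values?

69% lies between the 50% and 100% stops, so the local fraction is t = (69 − 50)/(100 − 50) = 19/50 ≈ 0.38.
R = 120 + 0.38 × (28 − 120) = 85.04 → 85
G = 224 + 0.38 × (40 − 224) = 154.08 → 154
B = 180 + 0.38 × (86 − 180) = 144.28 → 144

(85, 154, 144)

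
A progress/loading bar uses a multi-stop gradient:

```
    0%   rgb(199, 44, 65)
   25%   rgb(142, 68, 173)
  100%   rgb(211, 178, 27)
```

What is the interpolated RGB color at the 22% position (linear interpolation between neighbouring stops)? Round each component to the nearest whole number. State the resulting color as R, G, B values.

(149, 65, 160)

22% lies between the 0% and 25% stops, so the local fraction is t = (22 − 0)/(25 − 0) = 22/25 ≈ 0.88.
R = 199 + 0.88 × (142 − 199) = 148.84 → 149
G = 44 + 0.88 × (68 − 44) = 65.12 → 65
B = 65 + 0.88 × (173 − 65) = 160.04 → 160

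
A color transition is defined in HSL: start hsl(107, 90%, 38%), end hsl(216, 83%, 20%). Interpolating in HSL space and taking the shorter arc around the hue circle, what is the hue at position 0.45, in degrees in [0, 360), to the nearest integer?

Hue arc: Δh = 216 − 107 = 109° (|Δh| ≤ 180, already the shorter path).
H = 107 + 0.45 × (109) = 156.05 → 156°

156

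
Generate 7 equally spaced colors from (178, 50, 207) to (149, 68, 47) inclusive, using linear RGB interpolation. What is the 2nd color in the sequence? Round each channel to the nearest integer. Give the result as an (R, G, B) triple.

With 7 swatches and endpoints inclusive, swatch 2 sits at t = (2 − 1)/(7 − 1) = 1/6 ≈ 0.1667.
R = 178 + 0.1667 × (149 − 178) = 173.166 → 173
G = 50 + 0.1667 × (68 − 50) = 53.001 → 53
B = 207 + 0.1667 × (47 − 207) = 180.328 → 180

(173, 53, 180)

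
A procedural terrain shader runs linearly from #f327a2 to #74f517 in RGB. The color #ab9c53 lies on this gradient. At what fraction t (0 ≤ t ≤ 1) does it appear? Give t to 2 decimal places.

Invert the lerp on the G channel (largest span, 206): t = (156 − 39) / (245 − 39) = 117/206 = 0.56796.
Check on R: (171 − 243)/(116 − 243) = 0.5669 ✓

0.57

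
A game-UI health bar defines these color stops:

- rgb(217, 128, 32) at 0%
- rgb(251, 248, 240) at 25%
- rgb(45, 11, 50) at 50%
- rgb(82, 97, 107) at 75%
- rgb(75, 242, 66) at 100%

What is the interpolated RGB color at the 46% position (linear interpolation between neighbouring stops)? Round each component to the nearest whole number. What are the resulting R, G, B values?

46% lies between the 25% and 50% stops, so the local fraction is t = (46 − 25)/(50 − 25) = 21/25 ≈ 0.84.
R = 251 + 0.84 × (45 − 251) = 77.96 → 78
G = 248 + 0.84 × (11 − 248) = 48.92 → 49
B = 240 + 0.84 × (50 − 240) = 80.4 → 80

(78, 49, 80)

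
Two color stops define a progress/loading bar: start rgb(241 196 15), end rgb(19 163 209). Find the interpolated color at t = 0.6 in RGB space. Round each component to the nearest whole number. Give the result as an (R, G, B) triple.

R = 241 + 0.6 × (19 − 241) = 241 + 0.6 × -222 = 107.8 → 108
G = 196 + 0.6 × (163 − 196) = 196 + 0.6 × -33 = 176.2 → 176
B = 15 + 0.6 × (209 − 15) = 15 + 0.6 × 194 = 131.4 → 131

(108, 176, 131)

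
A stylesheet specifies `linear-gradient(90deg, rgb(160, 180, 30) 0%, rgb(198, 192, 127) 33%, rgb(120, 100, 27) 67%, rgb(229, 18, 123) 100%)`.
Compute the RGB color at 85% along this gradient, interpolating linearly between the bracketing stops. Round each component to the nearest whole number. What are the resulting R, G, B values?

85% lies between the 67% and 100% stops, so the local fraction is t = (85 − 67)/(100 − 67) = 18/33 ≈ 0.5455.
R = 120 + 0.5455 × (229 − 120) = 179.459 → 179
G = 100 + 0.5455 × (18 − 100) = 55.269 → 55
B = 27 + 0.5455 × (123 − 27) = 79.368 → 79

(179, 55, 79)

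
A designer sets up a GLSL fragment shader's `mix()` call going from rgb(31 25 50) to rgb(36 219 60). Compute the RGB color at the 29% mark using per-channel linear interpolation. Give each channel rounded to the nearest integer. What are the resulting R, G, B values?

29% corresponds to t = 0.29.
R = 31 + 0.29 × (36 − 31) = 31 + 0.29 × 5 = 32.45 → 32
G = 25 + 0.29 × (219 − 25) = 25 + 0.29 × 194 = 81.26 → 81
B = 50 + 0.29 × (60 − 50) = 50 + 0.29 × 10 = 52.9 → 53

(32, 81, 53)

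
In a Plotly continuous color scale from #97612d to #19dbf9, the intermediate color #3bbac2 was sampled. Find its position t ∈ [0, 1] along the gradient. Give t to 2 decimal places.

Invert the lerp on the B channel (largest span, 204): t = (194 − 45) / (249 − 45) = 149/204 = 0.73039.
Check on R: (59 − 151)/(25 − 151) = 0.7302 ✓

0.73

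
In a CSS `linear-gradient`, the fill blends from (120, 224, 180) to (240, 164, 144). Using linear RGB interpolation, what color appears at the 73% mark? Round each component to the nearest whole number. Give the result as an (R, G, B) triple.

(208, 180, 154)

73% corresponds to t = 0.73.
R = 120 + 0.73 × (240 − 120) = 120 + 0.73 × 120 = 207.6 → 208
G = 224 + 0.73 × (164 − 224) = 224 + 0.73 × -60 = 180.2 → 180
B = 180 + 0.73 × (144 − 180) = 180 + 0.73 × -36 = 153.72 → 154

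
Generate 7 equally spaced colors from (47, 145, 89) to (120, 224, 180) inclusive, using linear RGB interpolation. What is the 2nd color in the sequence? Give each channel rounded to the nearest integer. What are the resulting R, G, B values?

(59, 158, 104)

With 7 swatches and endpoints inclusive, swatch 2 sits at t = (2 − 1)/(7 − 1) = 1/6 ≈ 0.1667.
R = 47 + 0.1667 × (120 − 47) = 59.169 → 59
G = 145 + 0.1667 × (224 − 145) = 158.169 → 158
B = 89 + 0.1667 × (180 − 89) = 104.17 → 104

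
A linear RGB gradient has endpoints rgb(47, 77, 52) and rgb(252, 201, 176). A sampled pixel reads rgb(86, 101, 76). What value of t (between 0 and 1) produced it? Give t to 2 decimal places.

Invert the lerp on the R channel (largest span, 205): t = (86 − 47) / (252 − 47) = 39/205 = 0.19024.
Check on G: (101 − 77)/(201 − 77) = 0.1935 ✓

0.19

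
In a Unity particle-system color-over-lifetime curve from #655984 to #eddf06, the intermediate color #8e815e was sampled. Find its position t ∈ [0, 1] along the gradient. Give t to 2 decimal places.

0.30

Invert the lerp on the R channel (largest span, 136): t = (142 − 101) / (237 − 101) = 41/136 = 0.30147.
Check on G: (129 − 89)/(223 − 89) = 0.2985 ✓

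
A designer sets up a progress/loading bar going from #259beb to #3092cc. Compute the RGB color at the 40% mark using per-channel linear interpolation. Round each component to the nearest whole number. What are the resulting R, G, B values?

(41, 151, 223)

#259beb → (37, 155, 235); #3092cc → (48, 146, 204).
40% corresponds to t = 0.4.
R = 37 + 0.4 × (48 − 37) = 37 + 0.4 × 11 = 41.4 → 41
G = 155 + 0.4 × (146 − 155) = 155 + 0.4 × -9 = 151.4 → 151
B = 235 + 0.4 × (204 − 235) = 235 + 0.4 × -31 = 222.6 → 223
So the blended color is (41, 151, 223), about #2997df.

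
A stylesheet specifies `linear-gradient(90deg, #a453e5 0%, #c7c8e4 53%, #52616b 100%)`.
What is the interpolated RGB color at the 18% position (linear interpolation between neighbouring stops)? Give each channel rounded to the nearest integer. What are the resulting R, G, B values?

(176, 123, 229)

18% lies between the 0% and 53% stops, so the local fraction is t = (18 − 0)/(53 − 0) = 18/53 ≈ 0.3396.
#a453e5 → (164, 83, 229); #c7c8e4 → (199, 200, 228).
R = 164 + 0.3396 × (199 − 164) = 175.886 → 176
G = 83 + 0.3396 × (200 − 83) = 122.733 → 123
B = 229 + 0.3396 × (228 − 229) = 228.66 → 229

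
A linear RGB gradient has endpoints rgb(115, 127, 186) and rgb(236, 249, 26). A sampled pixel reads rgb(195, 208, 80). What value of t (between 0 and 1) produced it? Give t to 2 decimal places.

Invert the lerp on the B channel (largest span, 160): t = (80 − 186) / (26 − 186) = -106/-160 = 0.6625.
Check on R: (195 − 115)/(236 − 115) = 0.6612 ✓

0.66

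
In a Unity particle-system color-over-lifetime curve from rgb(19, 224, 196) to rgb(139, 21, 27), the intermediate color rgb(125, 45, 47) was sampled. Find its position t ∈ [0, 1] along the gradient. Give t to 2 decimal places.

0.88

Invert the lerp on the G channel (largest span, 203): t = (45 − 224) / (21 − 224) = -179/-203 = 0.88177.
Check on R: (125 − 19)/(139 − 19) = 0.8833 ✓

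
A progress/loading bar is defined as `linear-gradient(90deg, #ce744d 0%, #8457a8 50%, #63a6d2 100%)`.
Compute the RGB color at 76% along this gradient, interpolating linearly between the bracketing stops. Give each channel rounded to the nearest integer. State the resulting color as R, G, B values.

76% lies between the 50% and 100% stops, so the local fraction is t = (76 − 50)/(100 − 50) = 26/50 ≈ 0.52.
#8457a8 → (132, 87, 168); #63a6d2 → (99, 166, 210).
R = 132 + 0.52 × (99 − 132) = 114.84 → 115
G = 87 + 0.52 × (166 − 87) = 128.08 → 128
B = 168 + 0.52 × (210 − 168) = 189.84 → 190

(115, 128, 190)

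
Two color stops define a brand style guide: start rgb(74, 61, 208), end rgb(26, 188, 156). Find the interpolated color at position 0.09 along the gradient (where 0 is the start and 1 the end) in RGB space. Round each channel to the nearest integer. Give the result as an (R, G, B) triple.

R = 74 + 0.09 × (26 − 74) = 74 + 0.09 × -48 = 69.68 → 70
G = 61 + 0.09 × (188 − 61) = 61 + 0.09 × 127 = 72.43 → 72
B = 208 + 0.09 × (156 − 208) = 208 + 0.09 × -52 = 203.32 → 203
So the blended color is (70, 72, 203), about #4648cb.

(70, 72, 203)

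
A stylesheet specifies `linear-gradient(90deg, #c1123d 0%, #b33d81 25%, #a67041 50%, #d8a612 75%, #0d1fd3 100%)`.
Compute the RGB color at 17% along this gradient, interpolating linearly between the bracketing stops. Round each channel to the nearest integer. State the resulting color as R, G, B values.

(183, 47, 107)

17% lies between the 0% and 25% stops, so the local fraction is t = (17 − 0)/(25 − 0) = 17/25 ≈ 0.68.
#c1123d → (193, 18, 61); #b33d81 → (179, 61, 129).
R = 193 + 0.68 × (179 − 193) = 183.48 → 183
G = 18 + 0.68 × (61 − 18) = 47.24 → 47
B = 61 + 0.68 × (129 − 61) = 107.24 → 107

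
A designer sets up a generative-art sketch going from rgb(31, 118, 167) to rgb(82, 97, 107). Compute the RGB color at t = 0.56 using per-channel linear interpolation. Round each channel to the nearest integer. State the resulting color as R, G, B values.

(60, 106, 133)

R = 31 + 0.56 × (82 − 31) = 31 + 0.56 × 51 = 59.56 → 60
G = 118 + 0.56 × (97 − 118) = 118 + 0.56 × -21 = 106.24 → 106
B = 167 + 0.56 × (107 − 167) = 167 + 0.56 × -60 = 133.4 → 133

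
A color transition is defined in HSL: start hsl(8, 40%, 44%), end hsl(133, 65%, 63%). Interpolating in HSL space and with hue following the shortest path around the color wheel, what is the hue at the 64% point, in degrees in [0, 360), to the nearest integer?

Hue arc: Δh = 133 − 8 = 125° (|Δh| ≤ 180, already the shorter path).
H = 8 + 0.64 × (125) = 88 → 88°

88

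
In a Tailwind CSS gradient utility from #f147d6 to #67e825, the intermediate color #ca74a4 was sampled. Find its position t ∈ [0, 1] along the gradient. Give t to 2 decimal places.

0.28

Invert the lerp on the B channel (largest span, 177): t = (164 − 214) / (37 − 214) = -50/-177 = 0.28249.
Check on R: (202 − 241)/(103 − 241) = 0.2826 ✓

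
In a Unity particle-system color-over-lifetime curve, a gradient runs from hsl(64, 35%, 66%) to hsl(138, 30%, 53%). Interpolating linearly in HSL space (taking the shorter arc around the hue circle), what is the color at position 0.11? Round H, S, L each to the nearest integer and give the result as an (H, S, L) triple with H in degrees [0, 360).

(72, 34, 65)

Hue arc: Δh = 138 − 64 = 74° (|Δh| ≤ 180, already the shorter path).
H = 64 + 0.11 × (74) = 72.14 → 72°
S = 35 + 0.11 × (30 − 35) = 34.45 → 34%
L = 66 + 0.11 × (53 − 66) = 64.57 → 65%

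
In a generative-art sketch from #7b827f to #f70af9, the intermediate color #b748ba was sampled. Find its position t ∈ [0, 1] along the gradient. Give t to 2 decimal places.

0.48

Invert the lerp on the R channel (largest span, 124): t = (183 − 123) / (247 − 123) = 60/124 = 0.48387.
Check on G: (72 − 130)/(10 − 130) = 0.4833 ✓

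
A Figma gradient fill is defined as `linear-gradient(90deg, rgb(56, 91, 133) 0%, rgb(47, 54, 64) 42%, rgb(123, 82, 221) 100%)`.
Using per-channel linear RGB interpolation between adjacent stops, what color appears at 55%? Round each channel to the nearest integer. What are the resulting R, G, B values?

(64, 60, 99)

55% lies between the 42% and 100% stops, so the local fraction is t = (55 − 42)/(100 − 42) = 13/58 ≈ 0.2241.
R = 47 + 0.2241 × (123 − 47) = 64.032 → 64
G = 54 + 0.2241 × (82 − 54) = 60.275 → 60
B = 64 + 0.2241 × (221 − 64) = 99.184 → 99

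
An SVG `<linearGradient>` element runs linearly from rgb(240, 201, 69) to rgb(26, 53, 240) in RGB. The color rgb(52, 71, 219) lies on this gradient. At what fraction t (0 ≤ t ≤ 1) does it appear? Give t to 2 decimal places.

Invert the lerp on the R channel (largest span, 214): t = (52 − 240) / (26 − 240) = -188/-214 = 0.8785.
Check on G: (71 − 201)/(53 − 201) = 0.8784 ✓

0.88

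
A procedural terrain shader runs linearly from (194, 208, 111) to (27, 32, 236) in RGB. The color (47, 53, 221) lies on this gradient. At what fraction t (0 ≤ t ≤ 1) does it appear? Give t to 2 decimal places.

0.88

Invert the lerp on the G channel (largest span, 176): t = (53 − 208) / (32 − 208) = -155/-176 = 0.88068.
Check on R: (47 − 194)/(27 − 194) = 0.8802 ✓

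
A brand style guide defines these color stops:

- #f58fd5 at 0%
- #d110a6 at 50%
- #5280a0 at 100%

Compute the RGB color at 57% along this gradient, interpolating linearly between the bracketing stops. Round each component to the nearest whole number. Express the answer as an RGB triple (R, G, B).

57% lies between the 50% and 100% stops, so the local fraction is t = (57 − 50)/(100 − 50) = 7/50 ≈ 0.14.
#d110a6 → (209, 16, 166); #5280a0 → (82, 128, 160).
R = 209 + 0.14 × (82 − 209) = 191.22 → 191
G = 16 + 0.14 × (128 − 16) = 31.68 → 32
B = 166 + 0.14 × (160 − 166) = 165.16 → 165

(191, 32, 165)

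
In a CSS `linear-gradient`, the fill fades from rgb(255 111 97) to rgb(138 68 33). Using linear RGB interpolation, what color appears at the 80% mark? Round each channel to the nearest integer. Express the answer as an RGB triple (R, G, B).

80% corresponds to t = 0.8.
R = 255 + 0.8 × (138 − 255) = 255 + 0.8 × -117 = 161.4 → 161
G = 111 + 0.8 × (68 − 111) = 111 + 0.8 × -43 = 76.6 → 77
B = 97 + 0.8 × (33 − 97) = 97 + 0.8 × -64 = 45.8 → 46
So the blended color is (161, 77, 46), about #a14d2e.

(161, 77, 46)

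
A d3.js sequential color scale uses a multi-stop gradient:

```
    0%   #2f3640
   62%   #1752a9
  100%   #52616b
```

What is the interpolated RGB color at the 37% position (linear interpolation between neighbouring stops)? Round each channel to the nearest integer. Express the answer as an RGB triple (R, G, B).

(33, 71, 127)

37% lies between the 0% and 62% stops, so the local fraction is t = (37 − 0)/(62 − 0) = 37/62 ≈ 0.5968.
#2f3640 → (47, 54, 64); #1752a9 → (23, 82, 169).
R = 47 + 0.5968 × (23 − 47) = 32.677 → 33
G = 54 + 0.5968 × (82 − 54) = 70.71 → 71
B = 64 + 0.5968 × (169 − 64) = 126.664 → 127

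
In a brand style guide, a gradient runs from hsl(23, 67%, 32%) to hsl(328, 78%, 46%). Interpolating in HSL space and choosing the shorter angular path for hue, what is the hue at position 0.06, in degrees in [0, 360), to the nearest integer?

Hue: 328 − 23 = 305°, but |305| > 180 so the shorter arc goes the other way: Δh = 305 − 360 = -55°.
H = 23 + 0.06 × (-55) = 19.7 → 20°

20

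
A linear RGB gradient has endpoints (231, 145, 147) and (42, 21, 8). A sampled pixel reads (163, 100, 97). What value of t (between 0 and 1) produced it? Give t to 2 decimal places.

Invert the lerp on the R channel (largest span, 189): t = (163 − 231) / (42 − 231) = -68/-189 = 0.35979.
Check on G: (100 − 145)/(21 − 145) = 0.3629 ✓

0.36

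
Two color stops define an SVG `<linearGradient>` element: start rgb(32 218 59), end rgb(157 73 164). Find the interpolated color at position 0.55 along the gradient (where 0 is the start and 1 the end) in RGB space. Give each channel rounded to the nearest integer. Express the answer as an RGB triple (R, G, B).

R = 32 + 0.55 × (157 − 32) = 32 + 0.55 × 125 = 100.75 → 101
G = 218 + 0.55 × (73 − 218) = 218 + 0.55 × -145 = 138.25 → 138
B = 59 + 0.55 × (164 − 59) = 59 + 0.55 × 105 = 116.75 → 117

(101, 138, 117)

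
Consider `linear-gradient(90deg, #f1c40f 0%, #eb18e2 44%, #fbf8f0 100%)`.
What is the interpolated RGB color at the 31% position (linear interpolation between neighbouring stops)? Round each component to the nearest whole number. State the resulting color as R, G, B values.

(237, 75, 164)

31% lies between the 0% and 44% stops, so the local fraction is t = (31 − 0)/(44 − 0) = 31/44 ≈ 0.7045.
#f1c40f → (241, 196, 15); #eb18e2 → (235, 24, 226).
R = 241 + 0.7045 × (235 − 241) = 236.773 → 237
G = 196 + 0.7045 × (24 − 196) = 74.826 → 75
B = 15 + 0.7045 × (226 − 15) = 163.649 → 164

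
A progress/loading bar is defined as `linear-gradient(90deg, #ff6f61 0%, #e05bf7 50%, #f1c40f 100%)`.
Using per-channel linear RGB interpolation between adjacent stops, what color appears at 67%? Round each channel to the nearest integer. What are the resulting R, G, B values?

67% lies between the 50% and 100% stops, so the local fraction is t = (67 − 50)/(100 − 50) = 17/50 ≈ 0.34.
#e05bf7 → (224, 91, 247); #f1c40f → (241, 196, 15).
R = 224 + 0.34 × (241 − 224) = 229.78 → 230
G = 91 + 0.34 × (196 − 91) = 126.7 → 127
B = 247 + 0.34 × (15 − 247) = 168.12 → 168

(230, 127, 168)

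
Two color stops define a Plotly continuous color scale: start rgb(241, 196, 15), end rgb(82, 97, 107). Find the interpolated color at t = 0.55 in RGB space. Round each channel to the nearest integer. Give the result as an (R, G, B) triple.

R = 241 + 0.55 × (82 − 241) = 241 + 0.55 × -159 = 153.55 → 154
G = 196 + 0.55 × (97 − 196) = 196 + 0.55 × -99 = 141.55 → 142
B = 15 + 0.55 × (107 − 15) = 15 + 0.55 × 92 = 65.6 → 66
So the blended color is (154, 142, 66), about #9a8e42.

(154, 142, 66)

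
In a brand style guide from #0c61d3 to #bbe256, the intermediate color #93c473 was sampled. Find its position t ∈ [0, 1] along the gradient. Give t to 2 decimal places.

Invert the lerp on the R channel (largest span, 175): t = (147 − 12) / (187 − 12) = 135/175 = 0.77143.
Check on G: (196 − 97)/(226 − 97) = 0.7674 ✓

0.77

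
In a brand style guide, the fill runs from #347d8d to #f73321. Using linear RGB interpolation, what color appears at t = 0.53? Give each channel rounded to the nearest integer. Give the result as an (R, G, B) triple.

#347d8d → (52, 125, 141); #f73321 → (247, 51, 33).
R = 52 + 0.53 × (247 − 52) = 52 + 0.53 × 195 = 155.35 → 155
G = 125 + 0.53 × (51 − 125) = 125 + 0.53 × -74 = 85.78 → 86
B = 141 + 0.53 × (33 − 141) = 141 + 0.53 × -108 = 83.76 → 84

(155, 86, 84)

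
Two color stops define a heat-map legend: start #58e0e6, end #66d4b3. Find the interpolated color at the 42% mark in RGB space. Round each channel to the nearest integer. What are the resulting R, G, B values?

(94, 219, 209)

#58e0e6 → (88, 224, 230); #66d4b3 → (102, 212, 179).
42% corresponds to t = 0.42.
R = 88 + 0.42 × (102 − 88) = 88 + 0.42 × 14 = 93.88 → 94
G = 224 + 0.42 × (212 − 224) = 224 + 0.42 × -12 = 218.96 → 219
B = 230 + 0.42 × (179 − 230) = 230 + 0.42 × -51 = 208.58 → 209
So the blended color is (94, 219, 209), about #5edbd1.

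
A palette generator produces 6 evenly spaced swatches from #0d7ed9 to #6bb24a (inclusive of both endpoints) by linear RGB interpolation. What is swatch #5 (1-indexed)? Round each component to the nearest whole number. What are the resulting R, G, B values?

With 6 swatches and endpoints inclusive, swatch 5 sits at t = (5 − 1)/(6 − 1) = 4/5 ≈ 0.8.
#0d7ed9 → (13, 126, 217); #6bb24a → (107, 178, 74).
R = 13 + 0.8 × (107 − 13) = 88.2 → 88
G = 126 + 0.8 × (178 − 126) = 167.6 → 168
B = 217 + 0.8 × (74 − 217) = 102.6 → 103

(88, 168, 103)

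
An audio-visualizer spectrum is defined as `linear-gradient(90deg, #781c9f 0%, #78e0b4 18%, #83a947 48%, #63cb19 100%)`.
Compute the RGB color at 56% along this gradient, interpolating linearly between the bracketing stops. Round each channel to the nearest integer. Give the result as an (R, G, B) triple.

56% lies between the 48% and 100% stops, so the local fraction is t = (56 − 48)/(100 − 48) = 8/52 ≈ 0.1538.
#83a947 → (131, 169, 71); #63cb19 → (99, 203, 25).
R = 131 + 0.1538 × (99 − 131) = 126.078 → 126
G = 169 + 0.1538 × (203 − 169) = 174.229 → 174
B = 71 + 0.1538 × (25 − 71) = 63.925 → 64

(126, 174, 64)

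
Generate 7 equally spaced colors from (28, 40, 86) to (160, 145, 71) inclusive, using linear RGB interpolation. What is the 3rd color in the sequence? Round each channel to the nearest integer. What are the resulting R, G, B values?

With 7 swatches and endpoints inclusive, swatch 3 sits at t = (3 − 1)/(7 − 1) = 2/6 ≈ 0.3333.
R = 28 + 0.3333 × (160 − 28) = 71.996 → 72
G = 40 + 0.3333 × (145 − 40) = 74.996 → 75
B = 86 + 0.3333 × (71 − 86) = 81.001 → 81

(72, 75, 81)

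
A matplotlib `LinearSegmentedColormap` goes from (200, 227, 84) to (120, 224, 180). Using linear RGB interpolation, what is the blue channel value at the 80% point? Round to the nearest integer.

161

B = 84 + 0.8 × (180 − 84) = 160.8 → 161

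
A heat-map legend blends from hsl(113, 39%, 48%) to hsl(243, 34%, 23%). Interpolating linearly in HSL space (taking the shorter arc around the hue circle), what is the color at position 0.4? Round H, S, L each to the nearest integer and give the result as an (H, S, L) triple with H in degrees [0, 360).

Hue arc: Δh = 243 − 113 = 130° (|Δh| ≤ 180, already the shorter path).
H = 113 + 0.4 × (130) = 165 → 165°
S = 39 + 0.4 × (34 − 39) = 37 → 37%
L = 48 + 0.4 × (23 − 48) = 38 → 38%

(165, 37, 38)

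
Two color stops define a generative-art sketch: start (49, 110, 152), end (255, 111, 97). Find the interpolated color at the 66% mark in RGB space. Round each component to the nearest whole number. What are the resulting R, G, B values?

(185, 111, 116)

66% corresponds to t = 0.66.
R = 49 + 0.66 × (255 − 49) = 49 + 0.66 × 206 = 184.96 → 185
G = 110 + 0.66 × (111 − 110) = 110 + 0.66 × 1 = 110.66 → 111
B = 152 + 0.66 × (97 − 152) = 152 + 0.66 × -55 = 115.7 → 116
So the blended color is (185, 111, 116), about #b96f74.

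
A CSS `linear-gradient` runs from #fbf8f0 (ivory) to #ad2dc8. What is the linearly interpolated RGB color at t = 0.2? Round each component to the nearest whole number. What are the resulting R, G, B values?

#fbf8f0 → (251, 248, 240); #ad2dc8 → (173, 45, 200).
R = 251 + 0.2 × (173 − 251) = 251 + 0.2 × -78 = 235.4 → 235
G = 248 + 0.2 × (45 − 248) = 248 + 0.2 × -203 = 207.4 → 207
B = 240 + 0.2 × (200 − 240) = 240 + 0.2 × -40 = 232 → 232

(235, 207, 232)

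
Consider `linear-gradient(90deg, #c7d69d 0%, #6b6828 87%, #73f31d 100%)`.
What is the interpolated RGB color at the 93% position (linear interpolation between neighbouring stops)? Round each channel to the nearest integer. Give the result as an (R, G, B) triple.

93% lies between the 87% and 100% stops, so the local fraction is t = (93 − 87)/(100 − 87) = 6/13 ≈ 0.4615.
#6b6828 → (107, 104, 40); #73f31d → (115, 243, 29).
R = 107 + 0.4615 × (115 − 107) = 110.692 → 111
G = 104 + 0.4615 × (243 − 104) = 168.149 → 168
B = 40 + 0.4615 × (29 − 40) = 34.923 → 35

(111, 168, 35)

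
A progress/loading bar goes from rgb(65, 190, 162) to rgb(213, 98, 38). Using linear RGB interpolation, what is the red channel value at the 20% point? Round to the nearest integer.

R = 65 + 0.2 × (213 − 65) = 94.6 → 95

95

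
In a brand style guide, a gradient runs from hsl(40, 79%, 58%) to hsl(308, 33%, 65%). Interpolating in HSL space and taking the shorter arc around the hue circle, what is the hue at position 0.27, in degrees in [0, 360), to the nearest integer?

Hue: 308 − 40 = 268°, but |268| > 180 so the shorter arc goes the other way: Δh = 268 − 360 = -92°.
H = 40 + 0.27 × (-92) = 15.16 → 15°

15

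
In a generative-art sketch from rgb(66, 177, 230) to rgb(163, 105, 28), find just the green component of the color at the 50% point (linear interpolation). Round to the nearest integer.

G = 177 + 0.5 × (105 − 177) = 141 → 141

141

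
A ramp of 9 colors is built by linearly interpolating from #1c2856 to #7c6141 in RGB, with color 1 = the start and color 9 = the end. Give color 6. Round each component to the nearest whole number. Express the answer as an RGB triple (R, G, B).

(88, 76, 73)

With 9 swatches and endpoints inclusive, swatch 6 sits at t = (6 − 1)/(9 − 1) = 5/8 ≈ 0.625.
#1c2856 → (28, 40, 86); #7c6141 → (124, 97, 65).
R = 28 + 0.625 × (124 − 28) = 88 → 88
G = 40 + 0.625 × (97 − 40) = 75.625 → 76
B = 86 + 0.625 × (65 − 86) = 72.875 → 73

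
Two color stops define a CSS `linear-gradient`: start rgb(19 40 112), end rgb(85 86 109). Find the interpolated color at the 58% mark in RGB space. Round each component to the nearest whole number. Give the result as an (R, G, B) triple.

58% corresponds to t = 0.58.
R = 19 + 0.58 × (85 − 19) = 19 + 0.58 × 66 = 57.28 → 57
G = 40 + 0.58 × (86 − 40) = 40 + 0.58 × 46 = 66.68 → 67
B = 112 + 0.58 × (109 − 112) = 112 + 0.58 × -3 = 110.26 → 110

(57, 67, 110)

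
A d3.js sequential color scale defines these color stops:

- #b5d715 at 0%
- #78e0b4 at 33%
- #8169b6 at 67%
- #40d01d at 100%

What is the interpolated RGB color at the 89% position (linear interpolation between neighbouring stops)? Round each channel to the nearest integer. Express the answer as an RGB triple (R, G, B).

(86, 174, 80)

89% lies between the 67% and 100% stops, so the local fraction is t = (89 − 67)/(100 − 67) = 22/33 ≈ 0.6667.
#8169b6 → (129, 105, 182); #40d01d → (64, 208, 29).
R = 129 + 0.6667 × (64 − 129) = 85.665 → 86
G = 105 + 0.6667 × (208 − 105) = 173.67 → 174
B = 182 + 0.6667 × (29 − 182) = 79.995 → 80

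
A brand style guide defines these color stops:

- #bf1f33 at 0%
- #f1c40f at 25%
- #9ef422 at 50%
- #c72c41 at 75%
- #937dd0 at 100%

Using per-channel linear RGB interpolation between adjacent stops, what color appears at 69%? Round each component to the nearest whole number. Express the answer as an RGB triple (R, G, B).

69% lies between the 50% and 75% stops, so the local fraction is t = (69 − 50)/(75 − 50) = 19/25 ≈ 0.76.
#9ef422 → (158, 244, 34); #c72c41 → (199, 44, 65).
R = 158 + 0.76 × (199 − 158) = 189.16 → 189
G = 244 + 0.76 × (44 − 244) = 92 → 92
B = 34 + 0.76 × (65 − 34) = 57.56 → 58

(189, 92, 58)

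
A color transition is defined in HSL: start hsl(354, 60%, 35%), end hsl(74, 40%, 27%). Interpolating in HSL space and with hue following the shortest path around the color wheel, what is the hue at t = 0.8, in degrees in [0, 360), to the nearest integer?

58

Hue: 74 − 354 = -280°, but |-280| > 180 so the shorter arc goes the other way: Δh = -280 + 360 = 80°.
H = 354 + 0.8 × (80) = 418 → 418 → 418 mod 360 = 58°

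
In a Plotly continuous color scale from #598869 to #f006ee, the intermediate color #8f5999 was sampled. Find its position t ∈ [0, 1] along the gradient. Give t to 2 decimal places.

Invert the lerp on the R channel (largest span, 151): t = (143 − 89) / (240 − 89) = 54/151 = 0.35762.
Check on G: (89 − 136)/(6 − 136) = 0.3615 ✓

0.36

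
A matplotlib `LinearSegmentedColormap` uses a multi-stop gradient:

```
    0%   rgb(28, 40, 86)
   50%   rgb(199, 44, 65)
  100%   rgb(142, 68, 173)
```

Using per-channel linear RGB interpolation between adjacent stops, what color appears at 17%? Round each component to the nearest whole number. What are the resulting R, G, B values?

17% lies between the 0% and 50% stops, so the local fraction is t = (17 − 0)/(50 − 0) = 17/50 ≈ 0.34.
R = 28 + 0.34 × (199 − 28) = 86.14 → 86
G = 40 + 0.34 × (44 − 40) = 41.36 → 41
B = 86 + 0.34 × (65 − 86) = 78.86 → 79

(86, 41, 79)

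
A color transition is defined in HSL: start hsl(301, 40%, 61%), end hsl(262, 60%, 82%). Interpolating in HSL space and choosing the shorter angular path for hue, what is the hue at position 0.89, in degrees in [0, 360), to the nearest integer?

Hue arc: Δh = 262 − 301 = -39° (|Δh| ≤ 180, already the shorter path).
H = 301 + 0.89 × (-39) = 266.29 → 266°

266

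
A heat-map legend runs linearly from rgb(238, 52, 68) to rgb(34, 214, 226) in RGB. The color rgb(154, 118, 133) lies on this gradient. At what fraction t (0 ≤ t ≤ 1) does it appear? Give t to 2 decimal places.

Invert the lerp on the R channel (largest span, 204): t = (154 − 238) / (34 − 238) = -84/-204 = 0.41176.
Check on G: (118 − 52)/(214 − 52) = 0.4074 ✓

0.41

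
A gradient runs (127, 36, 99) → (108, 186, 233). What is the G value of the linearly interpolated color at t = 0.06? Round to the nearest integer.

45

G = 36 + 0.06 × (186 − 36) = 45 → 45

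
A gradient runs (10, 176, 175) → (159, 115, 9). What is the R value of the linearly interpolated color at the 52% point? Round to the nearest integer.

87

R = 10 + 0.52 × (159 − 10) = 87.48 → 87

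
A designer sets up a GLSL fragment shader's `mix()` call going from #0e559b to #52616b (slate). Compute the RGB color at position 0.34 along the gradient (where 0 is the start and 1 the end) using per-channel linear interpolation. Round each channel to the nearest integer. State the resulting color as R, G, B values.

#0e559b → (14, 85, 155); #52616b → (82, 97, 107).
R = 14 + 0.34 × (82 − 14) = 14 + 0.34 × 68 = 37.12 → 37
G = 85 + 0.34 × (97 − 85) = 85 + 0.34 × 12 = 89.08 → 89
B = 155 + 0.34 × (107 − 155) = 155 + 0.34 × -48 = 138.68 → 139

(37, 89, 139)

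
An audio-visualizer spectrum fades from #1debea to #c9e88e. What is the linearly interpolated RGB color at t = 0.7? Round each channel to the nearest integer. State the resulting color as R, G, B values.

(149, 233, 170)

#1debea → (29, 235, 234); #c9e88e → (201, 232, 142).
R = 29 + 0.7 × (201 − 29) = 29 + 0.7 × 172 = 149.4 → 149
G = 235 + 0.7 × (232 − 235) = 235 + 0.7 × -3 = 232.9 → 233
B = 234 + 0.7 × (142 − 234) = 234 + 0.7 × -92 = 169.6 → 170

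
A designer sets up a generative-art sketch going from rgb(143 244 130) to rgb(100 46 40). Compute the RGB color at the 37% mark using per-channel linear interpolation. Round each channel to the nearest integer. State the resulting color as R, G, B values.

(127, 171, 97)

37% corresponds to t = 0.37.
R = 143 + 0.37 × (100 − 143) = 143 + 0.37 × -43 = 127.09 → 127
G = 244 + 0.37 × (46 − 244) = 244 + 0.37 × -198 = 170.74 → 171
B = 130 + 0.37 × (40 − 130) = 130 + 0.37 × -90 = 96.7 → 97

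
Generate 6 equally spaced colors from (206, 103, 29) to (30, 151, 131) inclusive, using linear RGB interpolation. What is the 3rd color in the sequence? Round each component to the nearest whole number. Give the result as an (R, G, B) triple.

(136, 122, 70)

With 6 swatches and endpoints inclusive, swatch 3 sits at t = (3 − 1)/(6 − 1) = 2/5 ≈ 0.4.
R = 206 + 0.4 × (30 − 206) = 135.6 → 136
G = 103 + 0.4 × (151 − 103) = 122.2 → 122
B = 29 + 0.4 × (131 − 29) = 69.8 → 70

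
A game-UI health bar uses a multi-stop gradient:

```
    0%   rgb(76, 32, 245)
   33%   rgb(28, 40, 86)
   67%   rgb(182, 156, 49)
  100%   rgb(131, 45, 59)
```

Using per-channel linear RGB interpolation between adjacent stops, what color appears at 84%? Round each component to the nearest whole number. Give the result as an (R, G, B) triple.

84% lies between the 67% and 100% stops, so the local fraction is t = (84 − 67)/(100 − 67) = 17/33 ≈ 0.5152.
R = 182 + 0.5152 × (131 − 182) = 155.725 → 156
G = 156 + 0.5152 × (45 − 156) = 98.813 → 99
B = 49 + 0.5152 × (59 − 49) = 54.152 → 54

(156, 99, 54)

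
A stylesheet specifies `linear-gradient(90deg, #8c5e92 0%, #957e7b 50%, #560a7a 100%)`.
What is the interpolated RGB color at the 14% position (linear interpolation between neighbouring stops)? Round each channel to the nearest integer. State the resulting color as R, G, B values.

14% lies between the 0% and 50% stops, so the local fraction is t = (14 − 0)/(50 − 0) = 14/50 ≈ 0.28.
#8c5e92 → (140, 94, 146); #957e7b → (149, 126, 123).
R = 140 + 0.28 × (149 − 140) = 142.52 → 143
G = 94 + 0.28 × (126 − 94) = 102.96 → 103
B = 146 + 0.28 × (123 − 146) = 139.56 → 140

(143, 103, 140)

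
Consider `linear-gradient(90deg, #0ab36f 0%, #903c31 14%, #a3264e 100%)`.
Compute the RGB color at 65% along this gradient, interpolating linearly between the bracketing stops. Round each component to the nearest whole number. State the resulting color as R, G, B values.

(155, 47, 66)

65% lies between the 14% and 100% stops, so the local fraction is t = (65 − 14)/(100 − 14) = 51/86 ≈ 0.593.
#903c31 → (144, 60, 49); #a3264e → (163, 38, 78).
R = 144 + 0.593 × (163 − 144) = 155.267 → 155
G = 60 + 0.593 × (38 − 60) = 46.954 → 47
B = 49 + 0.593 × (78 − 49) = 66.197 → 66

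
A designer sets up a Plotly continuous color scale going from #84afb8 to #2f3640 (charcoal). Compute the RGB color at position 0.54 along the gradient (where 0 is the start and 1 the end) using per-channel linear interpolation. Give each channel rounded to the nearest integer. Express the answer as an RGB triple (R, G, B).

#84afb8 → (132, 175, 184); #2f3640 → (47, 54, 64).
R = 132 + 0.54 × (47 − 132) = 132 + 0.54 × -85 = 86.1 → 86
G = 175 + 0.54 × (54 − 175) = 175 + 0.54 × -121 = 109.66 → 110
B = 184 + 0.54 × (64 − 184) = 184 + 0.54 × -120 = 119.2 → 119

(86, 110, 119)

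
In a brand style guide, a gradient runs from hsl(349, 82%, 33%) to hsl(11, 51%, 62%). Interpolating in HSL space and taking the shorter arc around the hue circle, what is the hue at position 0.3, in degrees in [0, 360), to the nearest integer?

356

Hue: 11 − 349 = -338°, but |-338| > 180 so the shorter arc goes the other way: Δh = -338 + 360 = 22°.
H = 349 + 0.3 × (22) = 355.6 → 356°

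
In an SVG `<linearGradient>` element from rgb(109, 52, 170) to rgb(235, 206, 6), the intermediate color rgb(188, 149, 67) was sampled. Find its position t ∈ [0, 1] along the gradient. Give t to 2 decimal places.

Invert the lerp on the B channel (largest span, 164): t = (67 − 170) / (6 − 170) = -103/-164 = 0.62805.
Check on R: (188 − 109)/(235 − 109) = 0.627 ✓

0.63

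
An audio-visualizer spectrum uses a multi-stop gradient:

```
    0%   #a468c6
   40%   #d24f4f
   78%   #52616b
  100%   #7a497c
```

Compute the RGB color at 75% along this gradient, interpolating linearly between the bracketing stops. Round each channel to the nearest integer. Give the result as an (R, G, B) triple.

(92, 96, 105)

75% lies between the 40% and 78% stops, so the local fraction is t = (75 − 40)/(78 − 40) = 35/38 ≈ 0.9211.
#d24f4f → (210, 79, 79); #52616b → (82, 97, 107).
R = 210 + 0.9211 × (82 − 210) = 92.099 → 92
G = 79 + 0.9211 × (97 − 79) = 95.58 → 96
B = 79 + 0.9211 × (107 − 79) = 104.791 → 105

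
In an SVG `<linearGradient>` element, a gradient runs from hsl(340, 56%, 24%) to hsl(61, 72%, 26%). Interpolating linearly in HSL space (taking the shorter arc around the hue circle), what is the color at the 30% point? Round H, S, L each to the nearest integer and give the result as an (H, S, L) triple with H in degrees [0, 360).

Hue: 61 − 340 = -279°, but |-279| > 180 so the shorter arc goes the other way: Δh = -279 + 360 = 81°.
H = 340 + 0.3 × (81) = 364.3 → 364 → 364 mod 360 = 4°
S = 56 + 0.3 × (72 − 56) = 60.8 → 61%
L = 24 + 0.3 × (26 − 24) = 24.6 → 25%

(4, 61, 25)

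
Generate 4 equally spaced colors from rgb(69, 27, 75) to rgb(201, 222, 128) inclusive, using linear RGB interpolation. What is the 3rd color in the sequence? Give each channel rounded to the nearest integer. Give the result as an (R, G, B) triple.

(157, 157, 110)

With 4 swatches and endpoints inclusive, swatch 3 sits at t = (3 − 1)/(4 − 1) = 2/3 ≈ 0.6667.
R = 69 + 0.6667 × (201 − 69) = 157.004 → 157
G = 27 + 0.6667 × (222 − 27) = 157.006 → 157
B = 75 + 0.6667 × (128 − 75) = 110.335 → 110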